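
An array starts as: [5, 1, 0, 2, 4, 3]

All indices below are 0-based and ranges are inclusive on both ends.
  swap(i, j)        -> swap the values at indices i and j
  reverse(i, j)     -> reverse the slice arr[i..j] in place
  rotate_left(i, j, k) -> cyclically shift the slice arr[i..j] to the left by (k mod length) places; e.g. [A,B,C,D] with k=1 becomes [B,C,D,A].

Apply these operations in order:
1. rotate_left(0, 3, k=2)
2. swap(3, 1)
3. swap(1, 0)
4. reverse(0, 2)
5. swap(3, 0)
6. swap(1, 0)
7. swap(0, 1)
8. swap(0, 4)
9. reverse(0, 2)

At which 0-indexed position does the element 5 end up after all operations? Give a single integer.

Answer: 3

Derivation:
After 1 (rotate_left(0, 3, k=2)): [0, 2, 5, 1, 4, 3]
After 2 (swap(3, 1)): [0, 1, 5, 2, 4, 3]
After 3 (swap(1, 0)): [1, 0, 5, 2, 4, 3]
After 4 (reverse(0, 2)): [5, 0, 1, 2, 4, 3]
After 5 (swap(3, 0)): [2, 0, 1, 5, 4, 3]
After 6 (swap(1, 0)): [0, 2, 1, 5, 4, 3]
After 7 (swap(0, 1)): [2, 0, 1, 5, 4, 3]
After 8 (swap(0, 4)): [4, 0, 1, 5, 2, 3]
After 9 (reverse(0, 2)): [1, 0, 4, 5, 2, 3]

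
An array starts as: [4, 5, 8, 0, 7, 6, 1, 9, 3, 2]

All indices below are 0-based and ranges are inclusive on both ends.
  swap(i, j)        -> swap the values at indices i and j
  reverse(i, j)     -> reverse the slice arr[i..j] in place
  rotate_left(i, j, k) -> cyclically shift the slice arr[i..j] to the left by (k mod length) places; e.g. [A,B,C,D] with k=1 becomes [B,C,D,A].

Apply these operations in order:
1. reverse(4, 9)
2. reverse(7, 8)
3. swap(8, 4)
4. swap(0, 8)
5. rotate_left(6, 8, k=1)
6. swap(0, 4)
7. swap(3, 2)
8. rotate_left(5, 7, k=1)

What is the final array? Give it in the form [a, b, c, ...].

Answer: [1, 5, 0, 8, 2, 6, 4, 3, 9, 7]

Derivation:
After 1 (reverse(4, 9)): [4, 5, 8, 0, 2, 3, 9, 1, 6, 7]
After 2 (reverse(7, 8)): [4, 5, 8, 0, 2, 3, 9, 6, 1, 7]
After 3 (swap(8, 4)): [4, 5, 8, 0, 1, 3, 9, 6, 2, 7]
After 4 (swap(0, 8)): [2, 5, 8, 0, 1, 3, 9, 6, 4, 7]
After 5 (rotate_left(6, 8, k=1)): [2, 5, 8, 0, 1, 3, 6, 4, 9, 7]
After 6 (swap(0, 4)): [1, 5, 8, 0, 2, 3, 6, 4, 9, 7]
After 7 (swap(3, 2)): [1, 5, 0, 8, 2, 3, 6, 4, 9, 7]
After 8 (rotate_left(5, 7, k=1)): [1, 5, 0, 8, 2, 6, 4, 3, 9, 7]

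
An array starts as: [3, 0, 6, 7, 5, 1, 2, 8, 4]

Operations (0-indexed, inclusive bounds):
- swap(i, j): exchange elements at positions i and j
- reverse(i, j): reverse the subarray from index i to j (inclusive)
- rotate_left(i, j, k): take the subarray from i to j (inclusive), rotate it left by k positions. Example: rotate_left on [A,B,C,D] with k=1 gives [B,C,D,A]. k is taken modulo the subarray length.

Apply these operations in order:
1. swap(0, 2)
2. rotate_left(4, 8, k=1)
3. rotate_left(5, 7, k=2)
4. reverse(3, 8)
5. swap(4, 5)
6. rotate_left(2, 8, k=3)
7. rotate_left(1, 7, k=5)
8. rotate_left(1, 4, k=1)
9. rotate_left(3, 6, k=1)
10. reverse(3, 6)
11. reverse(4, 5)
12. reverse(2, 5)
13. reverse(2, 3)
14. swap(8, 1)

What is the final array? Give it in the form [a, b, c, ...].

After 1 (swap(0, 2)): [6, 0, 3, 7, 5, 1, 2, 8, 4]
After 2 (rotate_left(4, 8, k=1)): [6, 0, 3, 7, 1, 2, 8, 4, 5]
After 3 (rotate_left(5, 7, k=2)): [6, 0, 3, 7, 1, 4, 2, 8, 5]
After 4 (reverse(3, 8)): [6, 0, 3, 5, 8, 2, 4, 1, 7]
After 5 (swap(4, 5)): [6, 0, 3, 5, 2, 8, 4, 1, 7]
After 6 (rotate_left(2, 8, k=3)): [6, 0, 8, 4, 1, 7, 3, 5, 2]
After 7 (rotate_left(1, 7, k=5)): [6, 3, 5, 0, 8, 4, 1, 7, 2]
After 8 (rotate_left(1, 4, k=1)): [6, 5, 0, 8, 3, 4, 1, 7, 2]
After 9 (rotate_left(3, 6, k=1)): [6, 5, 0, 3, 4, 1, 8, 7, 2]
After 10 (reverse(3, 6)): [6, 5, 0, 8, 1, 4, 3, 7, 2]
After 11 (reverse(4, 5)): [6, 5, 0, 8, 4, 1, 3, 7, 2]
After 12 (reverse(2, 5)): [6, 5, 1, 4, 8, 0, 3, 7, 2]
After 13 (reverse(2, 3)): [6, 5, 4, 1, 8, 0, 3, 7, 2]
After 14 (swap(8, 1)): [6, 2, 4, 1, 8, 0, 3, 7, 5]

Answer: [6, 2, 4, 1, 8, 0, 3, 7, 5]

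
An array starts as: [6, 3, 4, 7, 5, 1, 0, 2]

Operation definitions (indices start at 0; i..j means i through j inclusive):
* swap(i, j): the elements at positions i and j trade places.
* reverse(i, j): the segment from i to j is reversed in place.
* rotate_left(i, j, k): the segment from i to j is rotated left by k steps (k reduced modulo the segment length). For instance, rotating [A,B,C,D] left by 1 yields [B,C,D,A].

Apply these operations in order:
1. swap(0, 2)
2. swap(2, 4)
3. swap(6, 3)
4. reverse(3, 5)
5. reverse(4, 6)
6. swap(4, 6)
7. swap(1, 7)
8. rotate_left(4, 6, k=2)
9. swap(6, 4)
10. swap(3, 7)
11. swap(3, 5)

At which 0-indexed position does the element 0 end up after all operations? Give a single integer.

Answer: 4

Derivation:
After 1 (swap(0, 2)): [4, 3, 6, 7, 5, 1, 0, 2]
After 2 (swap(2, 4)): [4, 3, 5, 7, 6, 1, 0, 2]
After 3 (swap(6, 3)): [4, 3, 5, 0, 6, 1, 7, 2]
After 4 (reverse(3, 5)): [4, 3, 5, 1, 6, 0, 7, 2]
After 5 (reverse(4, 6)): [4, 3, 5, 1, 7, 0, 6, 2]
After 6 (swap(4, 6)): [4, 3, 5, 1, 6, 0, 7, 2]
After 7 (swap(1, 7)): [4, 2, 5, 1, 6, 0, 7, 3]
After 8 (rotate_left(4, 6, k=2)): [4, 2, 5, 1, 7, 6, 0, 3]
After 9 (swap(6, 4)): [4, 2, 5, 1, 0, 6, 7, 3]
After 10 (swap(3, 7)): [4, 2, 5, 3, 0, 6, 7, 1]
After 11 (swap(3, 5)): [4, 2, 5, 6, 0, 3, 7, 1]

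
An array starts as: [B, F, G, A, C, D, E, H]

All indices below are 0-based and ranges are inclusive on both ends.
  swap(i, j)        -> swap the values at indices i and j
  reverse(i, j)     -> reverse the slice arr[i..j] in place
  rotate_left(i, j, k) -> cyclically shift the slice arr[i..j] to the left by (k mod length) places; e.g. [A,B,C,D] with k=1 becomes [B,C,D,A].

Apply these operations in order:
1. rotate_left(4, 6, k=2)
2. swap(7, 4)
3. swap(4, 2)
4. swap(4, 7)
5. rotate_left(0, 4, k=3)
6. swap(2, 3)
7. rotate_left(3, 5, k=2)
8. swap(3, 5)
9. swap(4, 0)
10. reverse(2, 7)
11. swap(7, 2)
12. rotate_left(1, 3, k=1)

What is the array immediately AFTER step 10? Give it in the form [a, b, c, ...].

Answer: [B, E, G, D, C, A, H, F]

Derivation:
After 1 (rotate_left(4, 6, k=2)): [B, F, G, A, E, C, D, H]
After 2 (swap(7, 4)): [B, F, G, A, H, C, D, E]
After 3 (swap(4, 2)): [B, F, H, A, G, C, D, E]
After 4 (swap(4, 7)): [B, F, H, A, E, C, D, G]
After 5 (rotate_left(0, 4, k=3)): [A, E, B, F, H, C, D, G]
After 6 (swap(2, 3)): [A, E, F, B, H, C, D, G]
After 7 (rotate_left(3, 5, k=2)): [A, E, F, C, B, H, D, G]
After 8 (swap(3, 5)): [A, E, F, H, B, C, D, G]
After 9 (swap(4, 0)): [B, E, F, H, A, C, D, G]
After 10 (reverse(2, 7)): [B, E, G, D, C, A, H, F]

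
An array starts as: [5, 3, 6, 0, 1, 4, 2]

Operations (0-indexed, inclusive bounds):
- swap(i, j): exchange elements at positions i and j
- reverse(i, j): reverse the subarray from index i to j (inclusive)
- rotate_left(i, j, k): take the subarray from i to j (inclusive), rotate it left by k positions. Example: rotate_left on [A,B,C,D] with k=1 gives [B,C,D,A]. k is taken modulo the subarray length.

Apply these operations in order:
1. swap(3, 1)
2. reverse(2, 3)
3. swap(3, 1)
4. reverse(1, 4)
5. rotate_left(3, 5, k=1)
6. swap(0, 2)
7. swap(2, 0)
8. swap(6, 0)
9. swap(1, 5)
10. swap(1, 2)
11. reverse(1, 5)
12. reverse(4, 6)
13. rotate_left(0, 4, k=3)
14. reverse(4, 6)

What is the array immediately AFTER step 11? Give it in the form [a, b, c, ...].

Answer: [2, 1, 4, 6, 3, 0, 5]

Derivation:
After 1 (swap(3, 1)): [5, 0, 6, 3, 1, 4, 2]
After 2 (reverse(2, 3)): [5, 0, 3, 6, 1, 4, 2]
After 3 (swap(3, 1)): [5, 6, 3, 0, 1, 4, 2]
After 4 (reverse(1, 4)): [5, 1, 0, 3, 6, 4, 2]
After 5 (rotate_left(3, 5, k=1)): [5, 1, 0, 6, 4, 3, 2]
After 6 (swap(0, 2)): [0, 1, 5, 6, 4, 3, 2]
After 7 (swap(2, 0)): [5, 1, 0, 6, 4, 3, 2]
After 8 (swap(6, 0)): [2, 1, 0, 6, 4, 3, 5]
After 9 (swap(1, 5)): [2, 3, 0, 6, 4, 1, 5]
After 10 (swap(1, 2)): [2, 0, 3, 6, 4, 1, 5]
After 11 (reverse(1, 5)): [2, 1, 4, 6, 3, 0, 5]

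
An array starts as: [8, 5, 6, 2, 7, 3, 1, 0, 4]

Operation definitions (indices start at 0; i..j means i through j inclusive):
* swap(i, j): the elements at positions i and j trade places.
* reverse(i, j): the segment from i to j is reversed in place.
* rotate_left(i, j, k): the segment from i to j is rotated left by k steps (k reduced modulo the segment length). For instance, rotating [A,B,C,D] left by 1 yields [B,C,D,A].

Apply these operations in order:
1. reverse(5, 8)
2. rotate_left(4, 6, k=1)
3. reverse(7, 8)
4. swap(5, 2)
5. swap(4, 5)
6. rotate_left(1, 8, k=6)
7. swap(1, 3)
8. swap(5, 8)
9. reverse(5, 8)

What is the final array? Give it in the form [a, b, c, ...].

After 1 (reverse(5, 8)): [8, 5, 6, 2, 7, 4, 0, 1, 3]
After 2 (rotate_left(4, 6, k=1)): [8, 5, 6, 2, 4, 0, 7, 1, 3]
After 3 (reverse(7, 8)): [8, 5, 6, 2, 4, 0, 7, 3, 1]
After 4 (swap(5, 2)): [8, 5, 0, 2, 4, 6, 7, 3, 1]
After 5 (swap(4, 5)): [8, 5, 0, 2, 6, 4, 7, 3, 1]
After 6 (rotate_left(1, 8, k=6)): [8, 3, 1, 5, 0, 2, 6, 4, 7]
After 7 (swap(1, 3)): [8, 5, 1, 3, 0, 2, 6, 4, 7]
After 8 (swap(5, 8)): [8, 5, 1, 3, 0, 7, 6, 4, 2]
After 9 (reverse(5, 8)): [8, 5, 1, 3, 0, 2, 4, 6, 7]

Answer: [8, 5, 1, 3, 0, 2, 4, 6, 7]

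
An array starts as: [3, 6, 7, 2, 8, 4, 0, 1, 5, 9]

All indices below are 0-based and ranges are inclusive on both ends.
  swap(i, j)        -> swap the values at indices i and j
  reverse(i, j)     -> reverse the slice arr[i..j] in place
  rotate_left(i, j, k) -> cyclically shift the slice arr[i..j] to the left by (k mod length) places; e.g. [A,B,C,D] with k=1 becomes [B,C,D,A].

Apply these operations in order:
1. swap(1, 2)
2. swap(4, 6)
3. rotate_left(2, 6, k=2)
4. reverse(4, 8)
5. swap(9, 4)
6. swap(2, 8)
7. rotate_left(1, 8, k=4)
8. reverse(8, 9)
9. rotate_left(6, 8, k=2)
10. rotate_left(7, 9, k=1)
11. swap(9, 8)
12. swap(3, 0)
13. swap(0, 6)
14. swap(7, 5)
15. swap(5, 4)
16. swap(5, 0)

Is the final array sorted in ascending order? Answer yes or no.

After 1 (swap(1, 2)): [3, 7, 6, 2, 8, 4, 0, 1, 5, 9]
After 2 (swap(4, 6)): [3, 7, 6, 2, 0, 4, 8, 1, 5, 9]
After 3 (rotate_left(2, 6, k=2)): [3, 7, 0, 4, 8, 6, 2, 1, 5, 9]
After 4 (reverse(4, 8)): [3, 7, 0, 4, 5, 1, 2, 6, 8, 9]
After 5 (swap(9, 4)): [3, 7, 0, 4, 9, 1, 2, 6, 8, 5]
After 6 (swap(2, 8)): [3, 7, 8, 4, 9, 1, 2, 6, 0, 5]
After 7 (rotate_left(1, 8, k=4)): [3, 1, 2, 6, 0, 7, 8, 4, 9, 5]
After 8 (reverse(8, 9)): [3, 1, 2, 6, 0, 7, 8, 4, 5, 9]
After 9 (rotate_left(6, 8, k=2)): [3, 1, 2, 6, 0, 7, 5, 8, 4, 9]
After 10 (rotate_left(7, 9, k=1)): [3, 1, 2, 6, 0, 7, 5, 4, 9, 8]
After 11 (swap(9, 8)): [3, 1, 2, 6, 0, 7, 5, 4, 8, 9]
After 12 (swap(3, 0)): [6, 1, 2, 3, 0, 7, 5, 4, 8, 9]
After 13 (swap(0, 6)): [5, 1, 2, 3, 0, 7, 6, 4, 8, 9]
After 14 (swap(7, 5)): [5, 1, 2, 3, 0, 4, 6, 7, 8, 9]
After 15 (swap(5, 4)): [5, 1, 2, 3, 4, 0, 6, 7, 8, 9]
After 16 (swap(5, 0)): [0, 1, 2, 3, 4, 5, 6, 7, 8, 9]

Answer: yes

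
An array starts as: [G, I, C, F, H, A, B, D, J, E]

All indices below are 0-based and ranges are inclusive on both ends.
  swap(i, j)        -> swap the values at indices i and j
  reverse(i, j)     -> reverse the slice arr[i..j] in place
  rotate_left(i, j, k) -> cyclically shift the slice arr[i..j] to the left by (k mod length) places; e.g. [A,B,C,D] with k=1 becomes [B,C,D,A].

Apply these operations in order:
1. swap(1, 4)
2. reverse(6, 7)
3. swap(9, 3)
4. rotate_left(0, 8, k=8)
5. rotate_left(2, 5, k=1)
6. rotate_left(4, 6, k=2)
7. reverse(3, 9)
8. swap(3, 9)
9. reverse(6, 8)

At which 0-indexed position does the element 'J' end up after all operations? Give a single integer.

After 1 (swap(1, 4)): [G, H, C, F, I, A, B, D, J, E]
After 2 (reverse(6, 7)): [G, H, C, F, I, A, D, B, J, E]
After 3 (swap(9, 3)): [G, H, C, E, I, A, D, B, J, F]
After 4 (rotate_left(0, 8, k=8)): [J, G, H, C, E, I, A, D, B, F]
After 5 (rotate_left(2, 5, k=1)): [J, G, C, E, I, H, A, D, B, F]
After 6 (rotate_left(4, 6, k=2)): [J, G, C, E, A, I, H, D, B, F]
After 7 (reverse(3, 9)): [J, G, C, F, B, D, H, I, A, E]
After 8 (swap(3, 9)): [J, G, C, E, B, D, H, I, A, F]
After 9 (reverse(6, 8)): [J, G, C, E, B, D, A, I, H, F]

Answer: 0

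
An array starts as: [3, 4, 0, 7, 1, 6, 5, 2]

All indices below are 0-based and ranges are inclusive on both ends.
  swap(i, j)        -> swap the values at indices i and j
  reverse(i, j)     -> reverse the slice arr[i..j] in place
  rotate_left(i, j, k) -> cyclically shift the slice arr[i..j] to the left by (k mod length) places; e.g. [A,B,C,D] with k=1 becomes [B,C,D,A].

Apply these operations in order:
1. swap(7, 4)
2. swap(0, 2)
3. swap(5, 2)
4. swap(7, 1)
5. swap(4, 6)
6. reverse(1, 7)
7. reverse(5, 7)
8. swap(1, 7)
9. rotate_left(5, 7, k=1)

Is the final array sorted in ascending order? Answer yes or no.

After 1 (swap(7, 4)): [3, 4, 0, 7, 2, 6, 5, 1]
After 2 (swap(0, 2)): [0, 4, 3, 7, 2, 6, 5, 1]
After 3 (swap(5, 2)): [0, 4, 6, 7, 2, 3, 5, 1]
After 4 (swap(7, 1)): [0, 1, 6, 7, 2, 3, 5, 4]
After 5 (swap(4, 6)): [0, 1, 6, 7, 5, 3, 2, 4]
After 6 (reverse(1, 7)): [0, 4, 2, 3, 5, 7, 6, 1]
After 7 (reverse(5, 7)): [0, 4, 2, 3, 5, 1, 6, 7]
After 8 (swap(1, 7)): [0, 7, 2, 3, 5, 1, 6, 4]
After 9 (rotate_left(5, 7, k=1)): [0, 7, 2, 3, 5, 6, 4, 1]

Answer: no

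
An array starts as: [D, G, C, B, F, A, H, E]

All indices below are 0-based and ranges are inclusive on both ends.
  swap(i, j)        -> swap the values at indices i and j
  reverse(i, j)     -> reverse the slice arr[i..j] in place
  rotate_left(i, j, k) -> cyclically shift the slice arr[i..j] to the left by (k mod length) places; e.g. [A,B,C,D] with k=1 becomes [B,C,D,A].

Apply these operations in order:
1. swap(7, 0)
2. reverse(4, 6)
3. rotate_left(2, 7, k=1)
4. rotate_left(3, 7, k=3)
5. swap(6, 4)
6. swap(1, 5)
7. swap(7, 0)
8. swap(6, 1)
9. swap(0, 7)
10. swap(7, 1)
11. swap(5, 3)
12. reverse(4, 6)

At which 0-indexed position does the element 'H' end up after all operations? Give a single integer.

Answer: 4

Derivation:
After 1 (swap(7, 0)): [E, G, C, B, F, A, H, D]
After 2 (reverse(4, 6)): [E, G, C, B, H, A, F, D]
After 3 (rotate_left(2, 7, k=1)): [E, G, B, H, A, F, D, C]
After 4 (rotate_left(3, 7, k=3)): [E, G, B, D, C, H, A, F]
After 5 (swap(6, 4)): [E, G, B, D, A, H, C, F]
After 6 (swap(1, 5)): [E, H, B, D, A, G, C, F]
After 7 (swap(7, 0)): [F, H, B, D, A, G, C, E]
After 8 (swap(6, 1)): [F, C, B, D, A, G, H, E]
After 9 (swap(0, 7)): [E, C, B, D, A, G, H, F]
After 10 (swap(7, 1)): [E, F, B, D, A, G, H, C]
After 11 (swap(5, 3)): [E, F, B, G, A, D, H, C]
After 12 (reverse(4, 6)): [E, F, B, G, H, D, A, C]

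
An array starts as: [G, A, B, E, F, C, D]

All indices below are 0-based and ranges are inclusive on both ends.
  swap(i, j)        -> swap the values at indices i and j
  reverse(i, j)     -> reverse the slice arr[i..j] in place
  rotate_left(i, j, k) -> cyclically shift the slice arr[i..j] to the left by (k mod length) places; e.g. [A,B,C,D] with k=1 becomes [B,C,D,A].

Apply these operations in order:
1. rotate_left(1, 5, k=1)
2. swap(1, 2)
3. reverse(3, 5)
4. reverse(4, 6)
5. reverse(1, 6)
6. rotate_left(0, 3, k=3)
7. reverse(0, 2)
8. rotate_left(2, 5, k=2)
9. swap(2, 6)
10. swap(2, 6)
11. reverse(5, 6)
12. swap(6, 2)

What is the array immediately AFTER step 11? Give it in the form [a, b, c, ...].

After 1 (rotate_left(1, 5, k=1)): [G, B, E, F, C, A, D]
After 2 (swap(1, 2)): [G, E, B, F, C, A, D]
After 3 (reverse(3, 5)): [G, E, B, A, C, F, D]
After 4 (reverse(4, 6)): [G, E, B, A, D, F, C]
After 5 (reverse(1, 6)): [G, C, F, D, A, B, E]
After 6 (rotate_left(0, 3, k=3)): [D, G, C, F, A, B, E]
After 7 (reverse(0, 2)): [C, G, D, F, A, B, E]
After 8 (rotate_left(2, 5, k=2)): [C, G, A, B, D, F, E]
After 9 (swap(2, 6)): [C, G, E, B, D, F, A]
After 10 (swap(2, 6)): [C, G, A, B, D, F, E]
After 11 (reverse(5, 6)): [C, G, A, B, D, E, F]

Answer: [C, G, A, B, D, E, F]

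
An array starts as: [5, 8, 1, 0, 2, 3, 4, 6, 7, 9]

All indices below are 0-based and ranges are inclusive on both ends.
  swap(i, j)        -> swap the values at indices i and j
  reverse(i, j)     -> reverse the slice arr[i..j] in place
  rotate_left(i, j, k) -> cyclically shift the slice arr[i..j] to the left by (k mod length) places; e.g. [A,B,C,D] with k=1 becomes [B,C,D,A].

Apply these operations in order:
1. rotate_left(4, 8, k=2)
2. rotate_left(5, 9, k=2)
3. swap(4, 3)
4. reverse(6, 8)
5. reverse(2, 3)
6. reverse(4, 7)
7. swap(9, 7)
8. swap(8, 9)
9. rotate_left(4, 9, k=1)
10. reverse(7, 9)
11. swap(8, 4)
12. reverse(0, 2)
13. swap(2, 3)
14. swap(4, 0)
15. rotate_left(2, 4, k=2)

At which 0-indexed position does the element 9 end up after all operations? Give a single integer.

After 1 (rotate_left(4, 8, k=2)): [5, 8, 1, 0, 4, 6, 7, 2, 3, 9]
After 2 (rotate_left(5, 9, k=2)): [5, 8, 1, 0, 4, 2, 3, 9, 6, 7]
After 3 (swap(4, 3)): [5, 8, 1, 4, 0, 2, 3, 9, 6, 7]
After 4 (reverse(6, 8)): [5, 8, 1, 4, 0, 2, 6, 9, 3, 7]
After 5 (reverse(2, 3)): [5, 8, 4, 1, 0, 2, 6, 9, 3, 7]
After 6 (reverse(4, 7)): [5, 8, 4, 1, 9, 6, 2, 0, 3, 7]
After 7 (swap(9, 7)): [5, 8, 4, 1, 9, 6, 2, 7, 3, 0]
After 8 (swap(8, 9)): [5, 8, 4, 1, 9, 6, 2, 7, 0, 3]
After 9 (rotate_left(4, 9, k=1)): [5, 8, 4, 1, 6, 2, 7, 0, 3, 9]
After 10 (reverse(7, 9)): [5, 8, 4, 1, 6, 2, 7, 9, 3, 0]
After 11 (swap(8, 4)): [5, 8, 4, 1, 3, 2, 7, 9, 6, 0]
After 12 (reverse(0, 2)): [4, 8, 5, 1, 3, 2, 7, 9, 6, 0]
After 13 (swap(2, 3)): [4, 8, 1, 5, 3, 2, 7, 9, 6, 0]
After 14 (swap(4, 0)): [3, 8, 1, 5, 4, 2, 7, 9, 6, 0]
After 15 (rotate_left(2, 4, k=2)): [3, 8, 4, 1, 5, 2, 7, 9, 6, 0]

Answer: 7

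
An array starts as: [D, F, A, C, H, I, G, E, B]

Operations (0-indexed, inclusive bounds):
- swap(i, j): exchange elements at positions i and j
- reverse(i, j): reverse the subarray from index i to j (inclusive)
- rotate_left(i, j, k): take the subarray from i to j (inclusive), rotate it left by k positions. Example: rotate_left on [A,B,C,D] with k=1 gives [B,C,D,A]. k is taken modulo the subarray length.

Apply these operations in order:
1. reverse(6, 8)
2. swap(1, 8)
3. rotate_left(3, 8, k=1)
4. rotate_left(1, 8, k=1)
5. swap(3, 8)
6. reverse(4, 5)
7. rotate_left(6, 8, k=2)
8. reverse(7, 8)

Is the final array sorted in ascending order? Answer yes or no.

After 1 (reverse(6, 8)): [D, F, A, C, H, I, B, E, G]
After 2 (swap(1, 8)): [D, G, A, C, H, I, B, E, F]
After 3 (rotate_left(3, 8, k=1)): [D, G, A, H, I, B, E, F, C]
After 4 (rotate_left(1, 8, k=1)): [D, A, H, I, B, E, F, C, G]
After 5 (swap(3, 8)): [D, A, H, G, B, E, F, C, I]
After 6 (reverse(4, 5)): [D, A, H, G, E, B, F, C, I]
After 7 (rotate_left(6, 8, k=2)): [D, A, H, G, E, B, I, F, C]
After 8 (reverse(7, 8)): [D, A, H, G, E, B, I, C, F]

Answer: no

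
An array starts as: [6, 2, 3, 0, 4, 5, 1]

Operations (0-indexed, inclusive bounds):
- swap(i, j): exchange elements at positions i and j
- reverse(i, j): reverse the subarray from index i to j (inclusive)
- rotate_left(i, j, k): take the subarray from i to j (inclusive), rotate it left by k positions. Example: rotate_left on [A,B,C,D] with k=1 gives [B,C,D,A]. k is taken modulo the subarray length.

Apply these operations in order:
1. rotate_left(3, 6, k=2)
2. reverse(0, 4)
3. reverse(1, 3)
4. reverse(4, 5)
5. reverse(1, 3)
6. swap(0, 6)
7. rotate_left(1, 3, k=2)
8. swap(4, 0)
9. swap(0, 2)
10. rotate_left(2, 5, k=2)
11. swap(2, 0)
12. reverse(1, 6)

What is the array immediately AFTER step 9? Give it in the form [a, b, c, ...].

After 1 (rotate_left(3, 6, k=2)): [6, 2, 3, 5, 1, 0, 4]
After 2 (reverse(0, 4)): [1, 5, 3, 2, 6, 0, 4]
After 3 (reverse(1, 3)): [1, 2, 3, 5, 6, 0, 4]
After 4 (reverse(4, 5)): [1, 2, 3, 5, 0, 6, 4]
After 5 (reverse(1, 3)): [1, 5, 3, 2, 0, 6, 4]
After 6 (swap(0, 6)): [4, 5, 3, 2, 0, 6, 1]
After 7 (rotate_left(1, 3, k=2)): [4, 2, 5, 3, 0, 6, 1]
After 8 (swap(4, 0)): [0, 2, 5, 3, 4, 6, 1]
After 9 (swap(0, 2)): [5, 2, 0, 3, 4, 6, 1]

Answer: [5, 2, 0, 3, 4, 6, 1]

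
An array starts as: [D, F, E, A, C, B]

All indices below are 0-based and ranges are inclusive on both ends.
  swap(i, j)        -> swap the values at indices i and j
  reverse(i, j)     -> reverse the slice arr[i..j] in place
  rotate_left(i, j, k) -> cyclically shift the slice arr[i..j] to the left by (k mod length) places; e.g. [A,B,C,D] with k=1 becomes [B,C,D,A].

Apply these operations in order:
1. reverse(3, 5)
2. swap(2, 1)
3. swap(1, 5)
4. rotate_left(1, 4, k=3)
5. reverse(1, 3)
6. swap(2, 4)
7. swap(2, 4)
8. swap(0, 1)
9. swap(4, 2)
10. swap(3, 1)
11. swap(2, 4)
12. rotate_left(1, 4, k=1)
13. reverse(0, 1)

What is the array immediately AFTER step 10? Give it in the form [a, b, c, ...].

After 1 (reverse(3, 5)): [D, F, E, B, C, A]
After 2 (swap(2, 1)): [D, E, F, B, C, A]
After 3 (swap(1, 5)): [D, A, F, B, C, E]
After 4 (rotate_left(1, 4, k=3)): [D, C, A, F, B, E]
After 5 (reverse(1, 3)): [D, F, A, C, B, E]
After 6 (swap(2, 4)): [D, F, B, C, A, E]
After 7 (swap(2, 4)): [D, F, A, C, B, E]
After 8 (swap(0, 1)): [F, D, A, C, B, E]
After 9 (swap(4, 2)): [F, D, B, C, A, E]
After 10 (swap(3, 1)): [F, C, B, D, A, E]

Answer: [F, C, B, D, A, E]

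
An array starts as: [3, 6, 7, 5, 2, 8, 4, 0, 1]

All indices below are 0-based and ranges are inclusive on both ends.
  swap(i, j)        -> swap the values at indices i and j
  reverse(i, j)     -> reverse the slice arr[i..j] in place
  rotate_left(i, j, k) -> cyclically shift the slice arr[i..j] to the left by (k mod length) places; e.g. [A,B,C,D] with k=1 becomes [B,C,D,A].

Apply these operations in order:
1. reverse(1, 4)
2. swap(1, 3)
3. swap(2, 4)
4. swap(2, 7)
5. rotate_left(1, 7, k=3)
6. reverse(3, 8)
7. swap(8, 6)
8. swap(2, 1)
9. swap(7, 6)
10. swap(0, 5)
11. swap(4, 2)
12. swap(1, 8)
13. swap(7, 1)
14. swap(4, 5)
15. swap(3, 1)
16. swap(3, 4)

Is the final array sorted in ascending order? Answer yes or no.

Answer: yes

Derivation:
After 1 (reverse(1, 4)): [3, 2, 5, 7, 6, 8, 4, 0, 1]
After 2 (swap(1, 3)): [3, 7, 5, 2, 6, 8, 4, 0, 1]
After 3 (swap(2, 4)): [3, 7, 6, 2, 5, 8, 4, 0, 1]
After 4 (swap(2, 7)): [3, 7, 0, 2, 5, 8, 4, 6, 1]
After 5 (rotate_left(1, 7, k=3)): [3, 5, 8, 4, 6, 7, 0, 2, 1]
After 6 (reverse(3, 8)): [3, 5, 8, 1, 2, 0, 7, 6, 4]
After 7 (swap(8, 6)): [3, 5, 8, 1, 2, 0, 4, 6, 7]
After 8 (swap(2, 1)): [3, 8, 5, 1, 2, 0, 4, 6, 7]
After 9 (swap(7, 6)): [3, 8, 5, 1, 2, 0, 6, 4, 7]
After 10 (swap(0, 5)): [0, 8, 5, 1, 2, 3, 6, 4, 7]
After 11 (swap(4, 2)): [0, 8, 2, 1, 5, 3, 6, 4, 7]
After 12 (swap(1, 8)): [0, 7, 2, 1, 5, 3, 6, 4, 8]
After 13 (swap(7, 1)): [0, 4, 2, 1, 5, 3, 6, 7, 8]
After 14 (swap(4, 5)): [0, 4, 2, 1, 3, 5, 6, 7, 8]
After 15 (swap(3, 1)): [0, 1, 2, 4, 3, 5, 6, 7, 8]
After 16 (swap(3, 4)): [0, 1, 2, 3, 4, 5, 6, 7, 8]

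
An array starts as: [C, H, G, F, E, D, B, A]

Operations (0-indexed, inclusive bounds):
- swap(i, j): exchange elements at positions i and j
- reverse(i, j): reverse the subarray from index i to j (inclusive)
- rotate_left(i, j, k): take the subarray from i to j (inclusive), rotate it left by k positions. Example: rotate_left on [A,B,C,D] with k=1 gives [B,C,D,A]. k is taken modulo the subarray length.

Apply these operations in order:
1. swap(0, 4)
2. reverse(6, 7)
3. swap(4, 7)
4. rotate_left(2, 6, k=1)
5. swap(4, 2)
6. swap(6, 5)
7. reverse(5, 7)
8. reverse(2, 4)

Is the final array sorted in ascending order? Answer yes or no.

Answer: no

Derivation:
After 1 (swap(0, 4)): [E, H, G, F, C, D, B, A]
After 2 (reverse(6, 7)): [E, H, G, F, C, D, A, B]
After 3 (swap(4, 7)): [E, H, G, F, B, D, A, C]
After 4 (rotate_left(2, 6, k=1)): [E, H, F, B, D, A, G, C]
After 5 (swap(4, 2)): [E, H, D, B, F, A, G, C]
After 6 (swap(6, 5)): [E, H, D, B, F, G, A, C]
After 7 (reverse(5, 7)): [E, H, D, B, F, C, A, G]
After 8 (reverse(2, 4)): [E, H, F, B, D, C, A, G]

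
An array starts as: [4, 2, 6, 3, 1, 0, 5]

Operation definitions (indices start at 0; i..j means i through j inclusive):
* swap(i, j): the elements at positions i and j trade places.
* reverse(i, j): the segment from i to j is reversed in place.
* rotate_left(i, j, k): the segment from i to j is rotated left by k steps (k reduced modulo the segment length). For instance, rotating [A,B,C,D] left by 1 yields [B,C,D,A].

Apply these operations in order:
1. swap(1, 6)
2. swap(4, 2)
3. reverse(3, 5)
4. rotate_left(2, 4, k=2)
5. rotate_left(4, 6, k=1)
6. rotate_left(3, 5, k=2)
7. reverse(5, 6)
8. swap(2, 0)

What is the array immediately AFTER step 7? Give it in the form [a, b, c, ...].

Answer: [4, 5, 6, 2, 1, 0, 3]

Derivation:
After 1 (swap(1, 6)): [4, 5, 6, 3, 1, 0, 2]
After 2 (swap(4, 2)): [4, 5, 1, 3, 6, 0, 2]
After 3 (reverse(3, 5)): [4, 5, 1, 0, 6, 3, 2]
After 4 (rotate_left(2, 4, k=2)): [4, 5, 6, 1, 0, 3, 2]
After 5 (rotate_left(4, 6, k=1)): [4, 5, 6, 1, 3, 2, 0]
After 6 (rotate_left(3, 5, k=2)): [4, 5, 6, 2, 1, 3, 0]
After 7 (reverse(5, 6)): [4, 5, 6, 2, 1, 0, 3]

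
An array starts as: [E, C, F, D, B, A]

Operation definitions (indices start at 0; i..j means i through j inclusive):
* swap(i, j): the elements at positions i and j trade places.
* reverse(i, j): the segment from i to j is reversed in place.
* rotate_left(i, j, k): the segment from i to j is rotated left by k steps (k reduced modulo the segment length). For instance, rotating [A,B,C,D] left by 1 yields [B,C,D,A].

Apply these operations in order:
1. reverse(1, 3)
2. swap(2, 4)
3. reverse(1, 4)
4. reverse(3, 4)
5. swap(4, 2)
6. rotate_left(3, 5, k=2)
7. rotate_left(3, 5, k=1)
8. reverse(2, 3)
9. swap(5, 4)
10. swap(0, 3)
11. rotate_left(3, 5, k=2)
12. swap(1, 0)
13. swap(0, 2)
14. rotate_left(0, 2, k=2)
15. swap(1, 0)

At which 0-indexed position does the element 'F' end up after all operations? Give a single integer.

Answer: 1

Derivation:
After 1 (reverse(1, 3)): [E, D, F, C, B, A]
After 2 (swap(2, 4)): [E, D, B, C, F, A]
After 3 (reverse(1, 4)): [E, F, C, B, D, A]
After 4 (reverse(3, 4)): [E, F, C, D, B, A]
After 5 (swap(4, 2)): [E, F, B, D, C, A]
After 6 (rotate_left(3, 5, k=2)): [E, F, B, A, D, C]
After 7 (rotate_left(3, 5, k=1)): [E, F, B, D, C, A]
After 8 (reverse(2, 3)): [E, F, D, B, C, A]
After 9 (swap(5, 4)): [E, F, D, B, A, C]
After 10 (swap(0, 3)): [B, F, D, E, A, C]
After 11 (rotate_left(3, 5, k=2)): [B, F, D, C, E, A]
After 12 (swap(1, 0)): [F, B, D, C, E, A]
After 13 (swap(0, 2)): [D, B, F, C, E, A]
After 14 (rotate_left(0, 2, k=2)): [F, D, B, C, E, A]
After 15 (swap(1, 0)): [D, F, B, C, E, A]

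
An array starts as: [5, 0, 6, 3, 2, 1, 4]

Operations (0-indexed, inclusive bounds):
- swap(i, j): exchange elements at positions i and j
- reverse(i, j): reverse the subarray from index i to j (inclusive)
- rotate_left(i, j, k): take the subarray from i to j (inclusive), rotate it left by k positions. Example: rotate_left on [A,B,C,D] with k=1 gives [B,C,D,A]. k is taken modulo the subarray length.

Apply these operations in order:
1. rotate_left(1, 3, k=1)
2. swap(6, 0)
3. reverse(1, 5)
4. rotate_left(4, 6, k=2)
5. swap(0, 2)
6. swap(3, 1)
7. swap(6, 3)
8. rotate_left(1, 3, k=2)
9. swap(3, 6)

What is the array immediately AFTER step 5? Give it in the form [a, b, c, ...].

After 1 (rotate_left(1, 3, k=1)): [5, 6, 3, 0, 2, 1, 4]
After 2 (swap(6, 0)): [4, 6, 3, 0, 2, 1, 5]
After 3 (reverse(1, 5)): [4, 1, 2, 0, 3, 6, 5]
After 4 (rotate_left(4, 6, k=2)): [4, 1, 2, 0, 5, 3, 6]
After 5 (swap(0, 2)): [2, 1, 4, 0, 5, 3, 6]

Answer: [2, 1, 4, 0, 5, 3, 6]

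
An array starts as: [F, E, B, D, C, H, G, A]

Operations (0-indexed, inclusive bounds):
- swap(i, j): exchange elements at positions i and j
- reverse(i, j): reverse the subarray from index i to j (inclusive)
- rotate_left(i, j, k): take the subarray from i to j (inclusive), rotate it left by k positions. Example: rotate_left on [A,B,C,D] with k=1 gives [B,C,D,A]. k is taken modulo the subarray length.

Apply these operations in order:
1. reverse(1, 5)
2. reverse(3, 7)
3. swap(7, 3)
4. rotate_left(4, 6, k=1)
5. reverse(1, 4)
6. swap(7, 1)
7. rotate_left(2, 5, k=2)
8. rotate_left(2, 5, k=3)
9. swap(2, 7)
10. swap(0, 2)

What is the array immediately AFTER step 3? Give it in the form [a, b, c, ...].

Answer: [F, H, C, D, G, E, B, A]

Derivation:
After 1 (reverse(1, 5)): [F, H, C, D, B, E, G, A]
After 2 (reverse(3, 7)): [F, H, C, A, G, E, B, D]
After 3 (swap(7, 3)): [F, H, C, D, G, E, B, A]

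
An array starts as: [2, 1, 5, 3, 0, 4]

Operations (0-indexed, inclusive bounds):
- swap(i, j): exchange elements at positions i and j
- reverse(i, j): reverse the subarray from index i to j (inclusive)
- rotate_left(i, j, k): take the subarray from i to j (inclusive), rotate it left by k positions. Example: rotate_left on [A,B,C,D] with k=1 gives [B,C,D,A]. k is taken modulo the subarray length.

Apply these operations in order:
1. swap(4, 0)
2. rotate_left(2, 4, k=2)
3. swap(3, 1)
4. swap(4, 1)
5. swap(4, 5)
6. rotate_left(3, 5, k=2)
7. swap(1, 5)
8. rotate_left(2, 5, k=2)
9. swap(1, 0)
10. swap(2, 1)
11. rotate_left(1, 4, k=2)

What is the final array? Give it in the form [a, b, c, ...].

Answer: [4, 3, 2, 1, 0, 5]

Derivation:
After 1 (swap(4, 0)): [0, 1, 5, 3, 2, 4]
After 2 (rotate_left(2, 4, k=2)): [0, 1, 2, 5, 3, 4]
After 3 (swap(3, 1)): [0, 5, 2, 1, 3, 4]
After 4 (swap(4, 1)): [0, 3, 2, 1, 5, 4]
After 5 (swap(4, 5)): [0, 3, 2, 1, 4, 5]
After 6 (rotate_left(3, 5, k=2)): [0, 3, 2, 5, 1, 4]
After 7 (swap(1, 5)): [0, 4, 2, 5, 1, 3]
After 8 (rotate_left(2, 5, k=2)): [0, 4, 1, 3, 2, 5]
After 9 (swap(1, 0)): [4, 0, 1, 3, 2, 5]
After 10 (swap(2, 1)): [4, 1, 0, 3, 2, 5]
After 11 (rotate_left(1, 4, k=2)): [4, 3, 2, 1, 0, 5]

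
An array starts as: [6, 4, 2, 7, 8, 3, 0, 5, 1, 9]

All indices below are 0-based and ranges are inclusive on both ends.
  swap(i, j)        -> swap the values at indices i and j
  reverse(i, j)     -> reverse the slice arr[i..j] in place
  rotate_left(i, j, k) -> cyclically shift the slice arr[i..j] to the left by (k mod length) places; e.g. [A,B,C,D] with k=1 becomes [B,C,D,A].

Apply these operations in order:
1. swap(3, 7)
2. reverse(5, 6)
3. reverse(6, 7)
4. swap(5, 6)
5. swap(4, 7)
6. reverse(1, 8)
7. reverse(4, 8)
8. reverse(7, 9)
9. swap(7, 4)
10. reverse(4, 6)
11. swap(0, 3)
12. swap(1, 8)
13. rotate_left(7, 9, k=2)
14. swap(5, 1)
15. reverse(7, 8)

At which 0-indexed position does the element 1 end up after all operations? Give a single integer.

Answer: 9

Derivation:
After 1 (swap(3, 7)): [6, 4, 2, 5, 8, 3, 0, 7, 1, 9]
After 2 (reverse(5, 6)): [6, 4, 2, 5, 8, 0, 3, 7, 1, 9]
After 3 (reverse(6, 7)): [6, 4, 2, 5, 8, 0, 7, 3, 1, 9]
After 4 (swap(5, 6)): [6, 4, 2, 5, 8, 7, 0, 3, 1, 9]
After 5 (swap(4, 7)): [6, 4, 2, 5, 3, 7, 0, 8, 1, 9]
After 6 (reverse(1, 8)): [6, 1, 8, 0, 7, 3, 5, 2, 4, 9]
After 7 (reverse(4, 8)): [6, 1, 8, 0, 4, 2, 5, 3, 7, 9]
After 8 (reverse(7, 9)): [6, 1, 8, 0, 4, 2, 5, 9, 7, 3]
After 9 (swap(7, 4)): [6, 1, 8, 0, 9, 2, 5, 4, 7, 3]
After 10 (reverse(4, 6)): [6, 1, 8, 0, 5, 2, 9, 4, 7, 3]
After 11 (swap(0, 3)): [0, 1, 8, 6, 5, 2, 9, 4, 7, 3]
After 12 (swap(1, 8)): [0, 7, 8, 6, 5, 2, 9, 4, 1, 3]
After 13 (rotate_left(7, 9, k=2)): [0, 7, 8, 6, 5, 2, 9, 3, 4, 1]
After 14 (swap(5, 1)): [0, 2, 8, 6, 5, 7, 9, 3, 4, 1]
After 15 (reverse(7, 8)): [0, 2, 8, 6, 5, 7, 9, 4, 3, 1]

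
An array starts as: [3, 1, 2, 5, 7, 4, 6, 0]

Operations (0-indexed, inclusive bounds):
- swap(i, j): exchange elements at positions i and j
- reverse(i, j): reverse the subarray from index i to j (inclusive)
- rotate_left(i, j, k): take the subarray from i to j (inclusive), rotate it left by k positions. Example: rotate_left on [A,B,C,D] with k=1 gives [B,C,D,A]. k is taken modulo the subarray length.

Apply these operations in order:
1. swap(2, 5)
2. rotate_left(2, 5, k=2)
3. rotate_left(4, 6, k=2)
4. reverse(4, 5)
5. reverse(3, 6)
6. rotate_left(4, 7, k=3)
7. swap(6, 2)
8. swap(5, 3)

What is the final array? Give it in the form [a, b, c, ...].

Answer: [3, 1, 4, 6, 0, 5, 7, 2]

Derivation:
After 1 (swap(2, 5)): [3, 1, 4, 5, 7, 2, 6, 0]
After 2 (rotate_left(2, 5, k=2)): [3, 1, 7, 2, 4, 5, 6, 0]
After 3 (rotate_left(4, 6, k=2)): [3, 1, 7, 2, 6, 4, 5, 0]
After 4 (reverse(4, 5)): [3, 1, 7, 2, 4, 6, 5, 0]
After 5 (reverse(3, 6)): [3, 1, 7, 5, 6, 4, 2, 0]
After 6 (rotate_left(4, 7, k=3)): [3, 1, 7, 5, 0, 6, 4, 2]
After 7 (swap(6, 2)): [3, 1, 4, 5, 0, 6, 7, 2]
After 8 (swap(5, 3)): [3, 1, 4, 6, 0, 5, 7, 2]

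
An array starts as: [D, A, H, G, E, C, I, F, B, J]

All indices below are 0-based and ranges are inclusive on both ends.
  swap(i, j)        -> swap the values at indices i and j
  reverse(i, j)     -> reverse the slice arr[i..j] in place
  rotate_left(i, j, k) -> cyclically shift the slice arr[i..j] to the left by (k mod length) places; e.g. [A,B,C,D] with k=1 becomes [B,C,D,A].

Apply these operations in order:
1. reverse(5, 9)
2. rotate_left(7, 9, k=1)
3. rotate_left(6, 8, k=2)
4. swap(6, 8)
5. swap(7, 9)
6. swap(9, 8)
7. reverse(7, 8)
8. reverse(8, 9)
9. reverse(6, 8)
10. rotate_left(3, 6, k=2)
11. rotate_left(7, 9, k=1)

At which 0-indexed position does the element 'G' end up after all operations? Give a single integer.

Answer: 5

Derivation:
After 1 (reverse(5, 9)): [D, A, H, G, E, J, B, F, I, C]
After 2 (rotate_left(7, 9, k=1)): [D, A, H, G, E, J, B, I, C, F]
After 3 (rotate_left(6, 8, k=2)): [D, A, H, G, E, J, C, B, I, F]
After 4 (swap(6, 8)): [D, A, H, G, E, J, I, B, C, F]
After 5 (swap(7, 9)): [D, A, H, G, E, J, I, F, C, B]
After 6 (swap(9, 8)): [D, A, H, G, E, J, I, F, B, C]
After 7 (reverse(7, 8)): [D, A, H, G, E, J, I, B, F, C]
After 8 (reverse(8, 9)): [D, A, H, G, E, J, I, B, C, F]
After 9 (reverse(6, 8)): [D, A, H, G, E, J, C, B, I, F]
After 10 (rotate_left(3, 6, k=2)): [D, A, H, J, C, G, E, B, I, F]
After 11 (rotate_left(7, 9, k=1)): [D, A, H, J, C, G, E, I, F, B]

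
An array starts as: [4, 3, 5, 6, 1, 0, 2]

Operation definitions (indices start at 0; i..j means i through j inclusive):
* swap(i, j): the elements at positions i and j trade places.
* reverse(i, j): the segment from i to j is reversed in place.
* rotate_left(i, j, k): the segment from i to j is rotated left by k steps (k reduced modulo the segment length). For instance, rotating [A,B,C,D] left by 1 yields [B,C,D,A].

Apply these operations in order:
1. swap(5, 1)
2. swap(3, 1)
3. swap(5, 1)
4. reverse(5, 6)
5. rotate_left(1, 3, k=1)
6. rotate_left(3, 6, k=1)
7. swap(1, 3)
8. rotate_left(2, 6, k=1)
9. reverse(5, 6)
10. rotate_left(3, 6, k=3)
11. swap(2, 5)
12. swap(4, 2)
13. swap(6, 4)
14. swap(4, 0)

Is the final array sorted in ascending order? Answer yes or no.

Answer: yes

Derivation:
After 1 (swap(5, 1)): [4, 0, 5, 6, 1, 3, 2]
After 2 (swap(3, 1)): [4, 6, 5, 0, 1, 3, 2]
After 3 (swap(5, 1)): [4, 3, 5, 0, 1, 6, 2]
After 4 (reverse(5, 6)): [4, 3, 5, 0, 1, 2, 6]
After 5 (rotate_left(1, 3, k=1)): [4, 5, 0, 3, 1, 2, 6]
After 6 (rotate_left(3, 6, k=1)): [4, 5, 0, 1, 2, 6, 3]
After 7 (swap(1, 3)): [4, 1, 0, 5, 2, 6, 3]
After 8 (rotate_left(2, 6, k=1)): [4, 1, 5, 2, 6, 3, 0]
After 9 (reverse(5, 6)): [4, 1, 5, 2, 6, 0, 3]
After 10 (rotate_left(3, 6, k=3)): [4, 1, 5, 3, 2, 6, 0]
After 11 (swap(2, 5)): [4, 1, 6, 3, 2, 5, 0]
After 12 (swap(4, 2)): [4, 1, 2, 3, 6, 5, 0]
After 13 (swap(6, 4)): [4, 1, 2, 3, 0, 5, 6]
After 14 (swap(4, 0)): [0, 1, 2, 3, 4, 5, 6]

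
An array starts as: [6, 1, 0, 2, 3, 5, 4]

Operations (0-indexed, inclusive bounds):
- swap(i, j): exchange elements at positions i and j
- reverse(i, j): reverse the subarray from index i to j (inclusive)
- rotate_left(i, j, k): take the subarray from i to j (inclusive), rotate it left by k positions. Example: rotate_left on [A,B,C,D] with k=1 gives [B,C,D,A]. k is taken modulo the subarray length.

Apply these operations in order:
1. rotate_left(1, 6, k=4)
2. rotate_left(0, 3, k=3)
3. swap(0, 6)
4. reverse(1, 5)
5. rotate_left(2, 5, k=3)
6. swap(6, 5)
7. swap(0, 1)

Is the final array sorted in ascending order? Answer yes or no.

Answer: no

Derivation:
After 1 (rotate_left(1, 6, k=4)): [6, 5, 4, 1, 0, 2, 3]
After 2 (rotate_left(0, 3, k=3)): [1, 6, 5, 4, 0, 2, 3]
After 3 (swap(0, 6)): [3, 6, 5, 4, 0, 2, 1]
After 4 (reverse(1, 5)): [3, 2, 0, 4, 5, 6, 1]
After 5 (rotate_left(2, 5, k=3)): [3, 2, 6, 0, 4, 5, 1]
After 6 (swap(6, 5)): [3, 2, 6, 0, 4, 1, 5]
After 7 (swap(0, 1)): [2, 3, 6, 0, 4, 1, 5]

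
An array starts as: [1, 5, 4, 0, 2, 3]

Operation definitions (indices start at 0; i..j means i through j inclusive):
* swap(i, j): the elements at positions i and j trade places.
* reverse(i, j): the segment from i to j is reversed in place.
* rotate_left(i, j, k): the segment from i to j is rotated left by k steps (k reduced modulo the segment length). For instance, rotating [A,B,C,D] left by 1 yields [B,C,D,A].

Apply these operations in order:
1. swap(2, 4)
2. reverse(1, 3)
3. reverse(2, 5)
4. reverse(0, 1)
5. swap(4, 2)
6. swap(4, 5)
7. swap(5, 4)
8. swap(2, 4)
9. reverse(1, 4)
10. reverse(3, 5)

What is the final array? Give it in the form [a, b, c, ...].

Answer: [0, 5, 4, 2, 1, 3]

Derivation:
After 1 (swap(2, 4)): [1, 5, 2, 0, 4, 3]
After 2 (reverse(1, 3)): [1, 0, 2, 5, 4, 3]
After 3 (reverse(2, 5)): [1, 0, 3, 4, 5, 2]
After 4 (reverse(0, 1)): [0, 1, 3, 4, 5, 2]
After 5 (swap(4, 2)): [0, 1, 5, 4, 3, 2]
After 6 (swap(4, 5)): [0, 1, 5, 4, 2, 3]
After 7 (swap(5, 4)): [0, 1, 5, 4, 3, 2]
After 8 (swap(2, 4)): [0, 1, 3, 4, 5, 2]
After 9 (reverse(1, 4)): [0, 5, 4, 3, 1, 2]
After 10 (reverse(3, 5)): [0, 5, 4, 2, 1, 3]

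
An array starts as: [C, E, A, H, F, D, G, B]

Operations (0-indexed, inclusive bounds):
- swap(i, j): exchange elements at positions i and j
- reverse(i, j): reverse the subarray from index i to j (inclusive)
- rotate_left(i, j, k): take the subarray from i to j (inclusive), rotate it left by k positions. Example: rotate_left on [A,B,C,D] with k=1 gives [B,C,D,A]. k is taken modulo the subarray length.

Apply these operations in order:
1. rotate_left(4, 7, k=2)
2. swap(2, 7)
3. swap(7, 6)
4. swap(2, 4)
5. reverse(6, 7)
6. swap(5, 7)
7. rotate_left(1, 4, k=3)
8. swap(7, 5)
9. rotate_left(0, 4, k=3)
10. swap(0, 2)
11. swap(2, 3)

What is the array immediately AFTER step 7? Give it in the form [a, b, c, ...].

Answer: [C, D, E, G, H, A, F, B]

Derivation:
After 1 (rotate_left(4, 7, k=2)): [C, E, A, H, G, B, F, D]
After 2 (swap(2, 7)): [C, E, D, H, G, B, F, A]
After 3 (swap(7, 6)): [C, E, D, H, G, B, A, F]
After 4 (swap(2, 4)): [C, E, G, H, D, B, A, F]
After 5 (reverse(6, 7)): [C, E, G, H, D, B, F, A]
After 6 (swap(5, 7)): [C, E, G, H, D, A, F, B]
After 7 (rotate_left(1, 4, k=3)): [C, D, E, G, H, A, F, B]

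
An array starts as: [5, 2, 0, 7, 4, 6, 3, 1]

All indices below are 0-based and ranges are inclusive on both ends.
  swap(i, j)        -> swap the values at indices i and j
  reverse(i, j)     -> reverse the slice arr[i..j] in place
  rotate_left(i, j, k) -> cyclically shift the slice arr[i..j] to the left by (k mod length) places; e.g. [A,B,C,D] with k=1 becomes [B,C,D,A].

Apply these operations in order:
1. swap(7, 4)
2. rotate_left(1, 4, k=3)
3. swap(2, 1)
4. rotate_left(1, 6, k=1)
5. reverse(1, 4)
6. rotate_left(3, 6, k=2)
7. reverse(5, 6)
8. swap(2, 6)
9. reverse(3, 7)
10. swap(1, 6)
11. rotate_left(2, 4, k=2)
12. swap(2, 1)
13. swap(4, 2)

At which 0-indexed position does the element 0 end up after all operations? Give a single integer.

Answer: 3

Derivation:
After 1 (swap(7, 4)): [5, 2, 0, 7, 1, 6, 3, 4]
After 2 (rotate_left(1, 4, k=3)): [5, 1, 2, 0, 7, 6, 3, 4]
After 3 (swap(2, 1)): [5, 2, 1, 0, 7, 6, 3, 4]
After 4 (rotate_left(1, 6, k=1)): [5, 1, 0, 7, 6, 3, 2, 4]
After 5 (reverse(1, 4)): [5, 6, 7, 0, 1, 3, 2, 4]
After 6 (rotate_left(3, 6, k=2)): [5, 6, 7, 3, 2, 0, 1, 4]
After 7 (reverse(5, 6)): [5, 6, 7, 3, 2, 1, 0, 4]
After 8 (swap(2, 6)): [5, 6, 0, 3, 2, 1, 7, 4]
After 9 (reverse(3, 7)): [5, 6, 0, 4, 7, 1, 2, 3]
After 10 (swap(1, 6)): [5, 2, 0, 4, 7, 1, 6, 3]
After 11 (rotate_left(2, 4, k=2)): [5, 2, 7, 0, 4, 1, 6, 3]
After 12 (swap(2, 1)): [5, 7, 2, 0, 4, 1, 6, 3]
After 13 (swap(4, 2)): [5, 7, 4, 0, 2, 1, 6, 3]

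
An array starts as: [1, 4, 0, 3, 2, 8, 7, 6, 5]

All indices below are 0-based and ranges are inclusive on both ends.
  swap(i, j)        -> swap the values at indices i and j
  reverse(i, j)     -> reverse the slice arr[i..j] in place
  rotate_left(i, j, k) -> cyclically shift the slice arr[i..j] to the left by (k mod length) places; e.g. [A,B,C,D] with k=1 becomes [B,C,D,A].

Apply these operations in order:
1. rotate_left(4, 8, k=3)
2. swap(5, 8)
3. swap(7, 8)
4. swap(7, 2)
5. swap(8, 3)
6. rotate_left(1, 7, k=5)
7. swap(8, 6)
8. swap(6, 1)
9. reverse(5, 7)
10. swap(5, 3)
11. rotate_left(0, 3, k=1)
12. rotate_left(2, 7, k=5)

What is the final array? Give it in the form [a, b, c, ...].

Answer: [3, 0, 8, 7, 1, 5, 4, 2, 6]

Derivation:
After 1 (rotate_left(4, 8, k=3)): [1, 4, 0, 3, 6, 5, 2, 8, 7]
After 2 (swap(5, 8)): [1, 4, 0, 3, 6, 7, 2, 8, 5]
After 3 (swap(7, 8)): [1, 4, 0, 3, 6, 7, 2, 5, 8]
After 4 (swap(7, 2)): [1, 4, 5, 3, 6, 7, 2, 0, 8]
After 5 (swap(8, 3)): [1, 4, 5, 8, 6, 7, 2, 0, 3]
After 6 (rotate_left(1, 7, k=5)): [1, 2, 0, 4, 5, 8, 6, 7, 3]
After 7 (swap(8, 6)): [1, 2, 0, 4, 5, 8, 3, 7, 6]
After 8 (swap(6, 1)): [1, 3, 0, 4, 5, 8, 2, 7, 6]
After 9 (reverse(5, 7)): [1, 3, 0, 4, 5, 7, 2, 8, 6]
After 10 (swap(5, 3)): [1, 3, 0, 7, 5, 4, 2, 8, 6]
After 11 (rotate_left(0, 3, k=1)): [3, 0, 7, 1, 5, 4, 2, 8, 6]
After 12 (rotate_left(2, 7, k=5)): [3, 0, 8, 7, 1, 5, 4, 2, 6]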